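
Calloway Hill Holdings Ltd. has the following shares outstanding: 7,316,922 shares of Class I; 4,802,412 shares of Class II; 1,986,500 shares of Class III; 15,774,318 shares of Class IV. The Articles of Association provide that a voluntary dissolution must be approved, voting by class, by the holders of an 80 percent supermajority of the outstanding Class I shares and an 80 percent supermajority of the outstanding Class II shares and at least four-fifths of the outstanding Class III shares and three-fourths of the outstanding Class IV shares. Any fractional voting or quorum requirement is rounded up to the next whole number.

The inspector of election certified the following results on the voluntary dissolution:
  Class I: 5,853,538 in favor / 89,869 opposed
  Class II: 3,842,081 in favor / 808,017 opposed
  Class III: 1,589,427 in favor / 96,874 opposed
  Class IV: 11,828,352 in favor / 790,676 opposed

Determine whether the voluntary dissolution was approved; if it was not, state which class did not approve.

Class I: 4/5 of 7316922 = 5853537.60, rounded up to 5853538; 5,853,538 required, 5,853,538 in favor — approved.
Class II: 4/5 of 4802412 = 3841929.60, rounded up to 3841930; 3,841,930 required, 3,842,081 in favor — approved.
Class III: 4/5 of 1986500 = 1589200; 1,589,200 required, 1,589,427 in favor — approved.
Class IV: 3/4 of 15774318 = 11830738.50, rounded up to 11830739; 11,830,739 required, 11,828,352 in favor — not approved.

Not approved — the Class IV shares did not give the required vote.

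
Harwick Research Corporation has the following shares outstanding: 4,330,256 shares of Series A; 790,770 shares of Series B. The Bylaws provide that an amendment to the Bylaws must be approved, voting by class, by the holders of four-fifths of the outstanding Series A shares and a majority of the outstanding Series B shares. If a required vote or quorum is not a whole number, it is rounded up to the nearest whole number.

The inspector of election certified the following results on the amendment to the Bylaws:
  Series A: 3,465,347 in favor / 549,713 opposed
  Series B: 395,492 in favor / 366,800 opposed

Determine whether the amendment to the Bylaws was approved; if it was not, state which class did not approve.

Approved — every class gave the required vote.

Series A: 4/5 of 4330256 = 3464204.80, rounded up to 3464205; 3,464,205 required, 3,465,347 in favor — approved.
Series B: a majority of 790770 is 395386; 395,386 required, 395,492 in favor — approved.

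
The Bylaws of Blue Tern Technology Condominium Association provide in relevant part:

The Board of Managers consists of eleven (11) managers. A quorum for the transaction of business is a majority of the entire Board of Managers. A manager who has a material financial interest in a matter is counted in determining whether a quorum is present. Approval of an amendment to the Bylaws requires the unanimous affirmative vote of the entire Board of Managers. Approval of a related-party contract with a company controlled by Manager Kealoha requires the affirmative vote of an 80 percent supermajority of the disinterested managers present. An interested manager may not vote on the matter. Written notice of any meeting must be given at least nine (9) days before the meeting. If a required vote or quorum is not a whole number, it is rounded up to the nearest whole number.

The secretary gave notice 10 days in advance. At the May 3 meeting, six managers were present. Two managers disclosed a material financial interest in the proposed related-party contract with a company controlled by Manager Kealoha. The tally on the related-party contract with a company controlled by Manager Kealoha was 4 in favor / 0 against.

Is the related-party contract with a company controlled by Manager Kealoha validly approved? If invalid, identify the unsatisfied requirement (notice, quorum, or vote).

Valid — all requirements satisfied.

Notice: 10 days given; 9 required (10 ≥ 9). Satisfied.
Quorum: 6 present (interested managers count toward quorum); quorum is 6. Satisfied.
Vote: the related-party contract with a company controlled by Manager Kealoha requires four-fifths of the disinterested managers present (6 − 2 = 4). 4/5 of 4 = 3.20, rounded up to 4, so 4 affirmative votes are needed; 4 voted in favor. Satisfied.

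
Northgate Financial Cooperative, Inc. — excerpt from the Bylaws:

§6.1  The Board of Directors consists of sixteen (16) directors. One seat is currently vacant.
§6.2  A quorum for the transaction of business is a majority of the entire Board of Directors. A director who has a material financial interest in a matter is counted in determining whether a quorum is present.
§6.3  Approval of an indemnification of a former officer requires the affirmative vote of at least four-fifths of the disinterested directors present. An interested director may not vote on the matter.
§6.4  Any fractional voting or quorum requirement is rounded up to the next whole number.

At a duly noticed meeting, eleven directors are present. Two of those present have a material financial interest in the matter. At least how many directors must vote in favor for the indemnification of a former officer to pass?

The indemnification of a former officer requires four-fifths of the disinterested directors present (11 − 2 = 9).
4/5 of 9 = 7.20, rounded up to 8.

8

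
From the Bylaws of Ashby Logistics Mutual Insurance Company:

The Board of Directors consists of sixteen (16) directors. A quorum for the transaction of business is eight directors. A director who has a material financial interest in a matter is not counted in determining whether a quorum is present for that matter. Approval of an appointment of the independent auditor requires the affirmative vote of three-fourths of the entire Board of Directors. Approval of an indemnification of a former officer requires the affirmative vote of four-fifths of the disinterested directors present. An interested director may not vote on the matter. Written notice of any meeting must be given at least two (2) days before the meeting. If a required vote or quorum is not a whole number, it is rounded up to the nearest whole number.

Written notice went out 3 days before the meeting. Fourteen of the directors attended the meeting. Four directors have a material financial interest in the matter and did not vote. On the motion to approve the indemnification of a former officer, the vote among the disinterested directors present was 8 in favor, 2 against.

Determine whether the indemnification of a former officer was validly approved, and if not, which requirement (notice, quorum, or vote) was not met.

Notice: 3 days given; 2 required (3 ≥ 2). Satisfied.
Quorum: 14 present, but the 4 interested directors do not count, leaving 10. Quorum is 8. Satisfied.
Vote: the indemnification of a former officer requires four-fifths of the disinterested directors present (14 − 4 = 10). 4/5 of 10 = 8, so 8 affirmative votes are needed; 8 voted in favor. Satisfied.

Valid — all requirements satisfied.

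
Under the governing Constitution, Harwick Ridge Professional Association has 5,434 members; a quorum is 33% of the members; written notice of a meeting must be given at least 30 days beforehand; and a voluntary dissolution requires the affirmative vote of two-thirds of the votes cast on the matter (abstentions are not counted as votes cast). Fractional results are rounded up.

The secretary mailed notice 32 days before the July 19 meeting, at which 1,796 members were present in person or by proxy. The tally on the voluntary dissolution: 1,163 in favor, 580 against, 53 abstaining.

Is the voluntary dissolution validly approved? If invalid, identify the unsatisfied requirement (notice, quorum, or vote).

Valid — all requirements satisfied.

Notice: 32 days given; 30 required. Satisfied.
Quorum: 33% of 5,434 = 1,793.22, rounded up to 1,794; 1,796 present. Satisfied.
Vote: requires two-thirds of the votes cast (1,796 − 53 abstaining = 1,743); 2/3 of 1743 = 1162, so 1,162 needed; 1,163 in favor. Satisfied.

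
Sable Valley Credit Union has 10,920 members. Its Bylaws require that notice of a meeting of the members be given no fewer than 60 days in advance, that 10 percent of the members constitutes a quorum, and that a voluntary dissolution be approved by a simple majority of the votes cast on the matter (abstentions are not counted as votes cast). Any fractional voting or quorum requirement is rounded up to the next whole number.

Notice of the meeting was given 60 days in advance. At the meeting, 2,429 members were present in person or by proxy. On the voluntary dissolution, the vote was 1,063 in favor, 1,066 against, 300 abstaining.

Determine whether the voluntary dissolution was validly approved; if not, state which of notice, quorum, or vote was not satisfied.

Invalid — vote requirement not satisfied.

Notice: 60 days given; 60 required. Satisfied.
Quorum: 10% of 10,920 = 1,092; 2,429 present. Satisfied.
Vote: requires a majority of the votes cast (2,429 − 300 abstaining = 2,129); a majority of 2129 is 1065, so 1,065 needed; 1,063 in favor. Not satisfied.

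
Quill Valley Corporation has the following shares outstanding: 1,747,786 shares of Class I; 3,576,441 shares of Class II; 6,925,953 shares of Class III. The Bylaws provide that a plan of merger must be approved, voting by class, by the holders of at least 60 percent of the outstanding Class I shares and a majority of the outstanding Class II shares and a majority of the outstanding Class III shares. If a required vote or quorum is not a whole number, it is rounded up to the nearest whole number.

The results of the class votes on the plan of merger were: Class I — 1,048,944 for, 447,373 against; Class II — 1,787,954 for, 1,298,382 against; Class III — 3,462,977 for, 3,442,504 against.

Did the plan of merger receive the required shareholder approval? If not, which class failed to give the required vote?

Class I: 3/5 of 1747786 = 1048671.60, rounded up to 1048672; 1,048,672 required, 1,048,944 in favor — approved.
Class II: a majority of 3576441 is 1788221; 1,788,221 required, 1,787,954 in favor — not approved.
Class III: a majority of 6925953 is 3462977; 3,462,977 required, 3,462,977 in favor — approved.

Not approved — the Class II shares did not give the required vote.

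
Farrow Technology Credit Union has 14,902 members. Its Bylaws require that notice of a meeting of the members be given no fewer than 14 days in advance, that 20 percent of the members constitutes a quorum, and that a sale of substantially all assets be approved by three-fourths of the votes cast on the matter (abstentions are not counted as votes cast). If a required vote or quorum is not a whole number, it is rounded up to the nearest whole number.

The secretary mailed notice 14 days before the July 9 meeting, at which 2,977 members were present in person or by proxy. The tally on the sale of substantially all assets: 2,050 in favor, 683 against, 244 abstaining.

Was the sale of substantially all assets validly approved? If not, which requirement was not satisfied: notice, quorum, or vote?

Notice: 14 days given; 14 required. Satisfied.
Quorum: 20% of 14,902 = 2,980.40, rounded up to 2,981; 2,977 present. Not satisfied.
Vote: requires three-fourths of the votes cast (2,977 − 244 abstaining = 2,733); 3/4 of 2733 = 2049.75, rounded up to 2050, so 2,050 needed; 2,050 in favor. Satisfied.

Invalid — quorum requirement not satisfied.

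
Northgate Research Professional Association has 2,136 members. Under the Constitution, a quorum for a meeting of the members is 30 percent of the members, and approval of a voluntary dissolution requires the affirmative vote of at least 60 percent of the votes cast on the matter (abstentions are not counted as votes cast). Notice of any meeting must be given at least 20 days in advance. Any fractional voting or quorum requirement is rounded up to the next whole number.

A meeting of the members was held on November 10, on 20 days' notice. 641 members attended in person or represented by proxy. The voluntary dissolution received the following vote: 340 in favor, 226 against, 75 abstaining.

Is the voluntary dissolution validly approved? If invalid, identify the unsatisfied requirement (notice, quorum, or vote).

Valid — all requirements satisfied.

Notice: 20 days given; 20 required. Satisfied.
Quorum: 30% of 2,136 = 640.80, rounded up to 641; 641 present. Satisfied.
Vote: requires three-fifths of the votes cast (641 − 75 abstaining = 566); 3/5 of 566 = 339.60, rounded up to 340, so 340 needed; 340 in favor. Satisfied.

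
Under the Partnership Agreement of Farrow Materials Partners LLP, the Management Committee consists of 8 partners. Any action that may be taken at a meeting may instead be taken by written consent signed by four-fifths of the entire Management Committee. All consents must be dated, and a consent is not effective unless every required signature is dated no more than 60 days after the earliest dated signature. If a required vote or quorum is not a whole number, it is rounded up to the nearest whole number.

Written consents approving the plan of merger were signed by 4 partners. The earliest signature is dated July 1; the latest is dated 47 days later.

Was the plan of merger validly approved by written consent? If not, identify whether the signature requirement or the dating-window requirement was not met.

Signatures required: four-fifths of 8 — 4/5 of 8 = 6.40, rounded up to 7, so 7 needed; 4 signed. Insufficient.
Dating window: the latest signature is 47 days after the earliest; the limit is 60 days. Within the window.

Not effective — insufficient signatures.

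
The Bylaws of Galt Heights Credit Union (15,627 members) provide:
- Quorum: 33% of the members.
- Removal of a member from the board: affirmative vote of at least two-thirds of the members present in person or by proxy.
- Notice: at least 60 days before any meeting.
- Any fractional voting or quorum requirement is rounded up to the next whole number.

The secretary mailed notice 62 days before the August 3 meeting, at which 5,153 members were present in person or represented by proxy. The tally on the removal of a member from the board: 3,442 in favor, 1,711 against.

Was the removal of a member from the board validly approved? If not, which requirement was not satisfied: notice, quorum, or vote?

Invalid — quorum requirement not satisfied.

Notice: 62 days given; 60 required. Satisfied.
Quorum: 33% of 15,627 = 5,156.91, rounded up to 5,157; 5,153 present. Not satisfied.
Vote: requires two-thirds of those present (5,153); 2/3 of 5153 = 3435.33, rounded up to 3436, so 3,436 needed; 3,442 in favor. Satisfied.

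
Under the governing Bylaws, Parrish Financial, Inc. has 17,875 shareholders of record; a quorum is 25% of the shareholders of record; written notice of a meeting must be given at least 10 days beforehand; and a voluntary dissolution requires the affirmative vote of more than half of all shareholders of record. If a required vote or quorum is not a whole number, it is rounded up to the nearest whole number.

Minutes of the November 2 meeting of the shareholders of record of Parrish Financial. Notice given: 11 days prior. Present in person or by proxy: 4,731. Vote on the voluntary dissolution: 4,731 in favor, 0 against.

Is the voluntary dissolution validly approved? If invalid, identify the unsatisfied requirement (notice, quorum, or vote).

Invalid — vote requirement not satisfied.

Notice: 11 days given; 10 required. Satisfied.
Quorum: 25% of 17,875 = 4,468.75, rounded up to 4,469; 4,731 present. Satisfied.
Vote: requires a majority of all shareholders of record (17,875); a majority of 17875 is 8938, so 8,938 needed; 4,731 in favor. Not satisfied.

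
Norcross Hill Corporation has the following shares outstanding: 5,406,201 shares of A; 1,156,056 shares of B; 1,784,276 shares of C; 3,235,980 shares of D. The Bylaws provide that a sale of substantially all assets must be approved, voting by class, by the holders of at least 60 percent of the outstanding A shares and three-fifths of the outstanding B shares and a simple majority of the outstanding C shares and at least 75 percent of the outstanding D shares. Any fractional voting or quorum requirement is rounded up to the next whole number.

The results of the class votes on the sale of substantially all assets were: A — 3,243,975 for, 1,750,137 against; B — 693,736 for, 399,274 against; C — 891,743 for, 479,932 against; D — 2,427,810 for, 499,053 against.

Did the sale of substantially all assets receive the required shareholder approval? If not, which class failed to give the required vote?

Not approved — the C shares did not give the required vote.

A: 3/5 of 5406201 = 3243720.60, rounded up to 3243721; 3,243,721 required, 3,243,975 in favor — approved.
B: 3/5 of 1156056 = 693633.60, rounded up to 693634; 693,634 required, 693,736 in favor — approved.
C: a majority of 1784276 is 892139; 892,139 required, 891,743 in favor — not approved.
D: 3/4 of 3235980 = 2426985; 2,426,985 required, 2,427,810 in favor — approved.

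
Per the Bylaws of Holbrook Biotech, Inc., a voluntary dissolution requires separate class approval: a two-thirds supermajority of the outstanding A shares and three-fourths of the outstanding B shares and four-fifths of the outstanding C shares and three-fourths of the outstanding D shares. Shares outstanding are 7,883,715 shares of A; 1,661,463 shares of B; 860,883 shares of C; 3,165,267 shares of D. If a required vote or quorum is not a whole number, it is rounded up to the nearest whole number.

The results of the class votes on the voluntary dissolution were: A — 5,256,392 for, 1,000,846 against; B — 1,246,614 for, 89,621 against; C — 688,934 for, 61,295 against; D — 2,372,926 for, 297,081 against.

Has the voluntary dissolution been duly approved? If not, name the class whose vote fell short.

A: 2/3 of 7883715 = 5255810; 5,255,810 required, 5,256,392 in favor — approved.
B: 3/4 of 1661463 = 1246097.25, rounded up to 1246098; 1,246,098 required, 1,246,614 in favor — approved.
C: 4/5 of 860883 = 688706.40, rounded up to 688707; 688,707 required, 688,934 in favor — approved.
D: 3/4 of 3165267 = 2373950.25, rounded up to 2373951; 2,373,951 required, 2,372,926 in favor — not approved.

Not approved — the D shares did not give the required vote.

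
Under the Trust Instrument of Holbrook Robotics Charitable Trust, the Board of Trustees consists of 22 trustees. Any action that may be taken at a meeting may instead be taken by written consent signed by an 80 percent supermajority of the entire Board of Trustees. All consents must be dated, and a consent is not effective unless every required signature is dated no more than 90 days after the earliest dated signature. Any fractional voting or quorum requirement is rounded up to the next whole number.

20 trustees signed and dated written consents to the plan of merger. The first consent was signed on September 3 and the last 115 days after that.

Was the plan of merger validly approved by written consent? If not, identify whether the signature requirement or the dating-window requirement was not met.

Not effective — dating-window requirement not satisfied.

Signatures required: an 80 percent supermajority of 22 — 4/5 of 22 = 17.60, rounded up to 18, so 18 needed; 20 signed. Sufficient.
Dating window: the latest signature is 115 days after the earliest; the limit is 90 days. Outside the window.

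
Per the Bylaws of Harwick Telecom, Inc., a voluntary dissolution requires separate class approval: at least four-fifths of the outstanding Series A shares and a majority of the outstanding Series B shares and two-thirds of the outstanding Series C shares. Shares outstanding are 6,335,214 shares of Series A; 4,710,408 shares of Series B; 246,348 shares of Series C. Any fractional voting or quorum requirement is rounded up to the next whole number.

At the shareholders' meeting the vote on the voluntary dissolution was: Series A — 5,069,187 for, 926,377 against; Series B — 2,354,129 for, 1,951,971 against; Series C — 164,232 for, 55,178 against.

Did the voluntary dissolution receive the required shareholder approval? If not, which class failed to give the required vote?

Series A: 4/5 of 6335214 = 5068171.20, rounded up to 5068172; 5,068,172 required, 5,069,187 in favor — approved.
Series B: a majority of 4710408 is 2355205; 2,355,205 required, 2,354,129 in favor — not approved.
Series C: 2/3 of 246348 = 164232; 164,232 required, 164,232 in favor — approved.

Not approved — the Series B shares did not give the required vote.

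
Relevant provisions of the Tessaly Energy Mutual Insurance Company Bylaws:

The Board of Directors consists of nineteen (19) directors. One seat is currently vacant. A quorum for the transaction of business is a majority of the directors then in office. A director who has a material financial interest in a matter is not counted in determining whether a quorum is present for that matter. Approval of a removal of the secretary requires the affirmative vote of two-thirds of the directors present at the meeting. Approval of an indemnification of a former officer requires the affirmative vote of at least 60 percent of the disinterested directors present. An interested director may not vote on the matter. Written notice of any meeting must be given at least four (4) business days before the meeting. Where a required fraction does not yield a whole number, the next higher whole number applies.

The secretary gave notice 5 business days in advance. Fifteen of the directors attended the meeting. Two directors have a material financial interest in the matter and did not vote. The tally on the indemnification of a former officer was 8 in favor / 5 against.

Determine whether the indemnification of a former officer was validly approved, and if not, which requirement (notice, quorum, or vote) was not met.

Valid — all requirements satisfied.

Notice: 5 business days given; 4 required (5 ≥ 4). Satisfied.
Quorum: 15 present, but the 2 interested directors do not count, leaving 13. Quorum is 10. Satisfied.
Vote: the indemnification of a former officer requires three-fifths of the disinterested directors present (15 − 2 = 13). 3/5 of 13 = 7.80, rounded up to 8, so 8 affirmative votes are needed; 8 voted in favor. Satisfied.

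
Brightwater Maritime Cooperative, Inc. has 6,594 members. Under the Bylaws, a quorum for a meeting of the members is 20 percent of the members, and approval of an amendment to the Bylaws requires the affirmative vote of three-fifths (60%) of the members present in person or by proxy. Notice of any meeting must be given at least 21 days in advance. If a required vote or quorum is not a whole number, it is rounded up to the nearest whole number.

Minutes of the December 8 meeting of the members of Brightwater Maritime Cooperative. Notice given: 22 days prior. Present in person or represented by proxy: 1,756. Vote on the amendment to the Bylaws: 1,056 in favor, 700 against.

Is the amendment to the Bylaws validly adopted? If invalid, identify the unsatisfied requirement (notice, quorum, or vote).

Notice: 22 days given; 21 required. Satisfied.
Quorum: 20% of 6,594 = 1,318.80, rounded up to 1,319; 1,756 present. Satisfied.
Vote: requires three-fifths of those present (1,756); 3/5 of 1756 = 1053.60, rounded up to 1054, so 1,054 needed; 1,056 in favor. Satisfied.

Valid — all requirements satisfied.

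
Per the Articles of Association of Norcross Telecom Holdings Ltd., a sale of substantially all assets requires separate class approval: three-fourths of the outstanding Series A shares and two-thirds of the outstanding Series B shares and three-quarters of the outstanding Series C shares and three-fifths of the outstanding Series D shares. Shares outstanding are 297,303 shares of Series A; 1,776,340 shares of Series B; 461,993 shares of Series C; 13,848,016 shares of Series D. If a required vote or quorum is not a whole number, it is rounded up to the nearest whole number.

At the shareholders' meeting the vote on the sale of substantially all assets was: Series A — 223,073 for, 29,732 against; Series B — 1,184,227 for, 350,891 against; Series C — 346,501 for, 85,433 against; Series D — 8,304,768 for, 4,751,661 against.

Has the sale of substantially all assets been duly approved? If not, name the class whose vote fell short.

Series A: 3/4 of 297303 = 222977.25, rounded up to 222978; 222,978 required, 223,073 in favor — approved.
Series B: 2/3 of 1776340 = 1184226.67, rounded up to 1184227; 1,184,227 required, 1,184,227 in favor — approved.
Series C: 3/4 of 461993 = 346494.75, rounded up to 346495; 346,495 required, 346,501 in favor — approved.
Series D: 3/5 of 13848016 = 8308809.60, rounded up to 8308810; 8,308,810 required, 8,304,768 in favor — not approved.

Not approved — the Series D shares did not give the required vote.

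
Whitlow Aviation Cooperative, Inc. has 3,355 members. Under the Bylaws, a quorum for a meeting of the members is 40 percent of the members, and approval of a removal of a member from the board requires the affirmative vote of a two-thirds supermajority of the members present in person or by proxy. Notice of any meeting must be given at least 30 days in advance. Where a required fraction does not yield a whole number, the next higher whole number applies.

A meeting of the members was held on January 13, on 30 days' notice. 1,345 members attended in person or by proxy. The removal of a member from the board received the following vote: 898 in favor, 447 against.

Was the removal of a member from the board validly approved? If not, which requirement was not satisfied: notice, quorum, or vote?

Notice: 30 days given; 30 required. Satisfied.
Quorum: 40% of 3,355 = 1,342; 1,345 present. Satisfied.
Vote: requires two-thirds of those present (1,345); 2/3 of 1345 = 896.67, rounded up to 897, so 897 needed; 898 in favor. Satisfied.

Valid — all requirements satisfied.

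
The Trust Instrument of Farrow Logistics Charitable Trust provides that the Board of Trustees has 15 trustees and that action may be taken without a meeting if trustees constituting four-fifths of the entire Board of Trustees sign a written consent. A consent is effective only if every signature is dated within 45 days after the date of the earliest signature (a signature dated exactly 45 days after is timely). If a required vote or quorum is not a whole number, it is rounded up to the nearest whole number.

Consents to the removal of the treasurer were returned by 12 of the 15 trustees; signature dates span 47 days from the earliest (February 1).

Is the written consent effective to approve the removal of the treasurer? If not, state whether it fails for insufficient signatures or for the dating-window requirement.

Signatures required: four-fifths of 15 — 4/5 of 15 = 12, so 12 needed; 12 signed. Sufficient.
Dating window: the latest signature is 47 days after the earliest; the limit is 45 days. Outside the window.

Not effective — dating-window requirement not satisfied.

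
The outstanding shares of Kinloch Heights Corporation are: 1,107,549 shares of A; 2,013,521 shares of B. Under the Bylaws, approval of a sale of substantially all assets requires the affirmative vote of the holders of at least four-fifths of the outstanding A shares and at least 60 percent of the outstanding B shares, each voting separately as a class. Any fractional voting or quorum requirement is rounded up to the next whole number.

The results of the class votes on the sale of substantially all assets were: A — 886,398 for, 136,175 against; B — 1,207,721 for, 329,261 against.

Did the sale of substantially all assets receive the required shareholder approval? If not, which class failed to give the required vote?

A: 4/5 of 1107549 = 886039.20, rounded up to 886040; 886,040 required, 886,398 in favor — approved.
B: 3/5 of 2013521 = 1208112.60, rounded up to 1208113; 1,208,113 required, 1,207,721 in favor — not approved.

Not approved — the B shares did not give the required vote.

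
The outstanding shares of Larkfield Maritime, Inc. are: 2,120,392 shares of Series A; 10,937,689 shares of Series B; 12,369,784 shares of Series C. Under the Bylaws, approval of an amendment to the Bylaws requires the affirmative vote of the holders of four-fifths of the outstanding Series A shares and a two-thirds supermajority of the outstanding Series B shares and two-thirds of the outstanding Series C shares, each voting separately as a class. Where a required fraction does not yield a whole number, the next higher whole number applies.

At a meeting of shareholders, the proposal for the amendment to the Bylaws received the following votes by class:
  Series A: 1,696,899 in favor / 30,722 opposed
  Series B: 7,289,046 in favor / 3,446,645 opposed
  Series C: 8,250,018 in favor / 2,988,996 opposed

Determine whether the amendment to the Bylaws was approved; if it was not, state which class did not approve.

Not approved — the Series B shares did not give the required vote.

Series A: 4/5 of 2120392 = 1696313.60, rounded up to 1696314; 1,696,314 required, 1,696,899 in favor — approved.
Series B: 2/3 of 10937689 = 7291792.67, rounded up to 7291793; 7,291,793 required, 7,289,046 in favor — not approved.
Series C: 2/3 of 12369784 = 8246522.67, rounded up to 8246523; 8,246,523 required, 8,250,018 in favor — approved.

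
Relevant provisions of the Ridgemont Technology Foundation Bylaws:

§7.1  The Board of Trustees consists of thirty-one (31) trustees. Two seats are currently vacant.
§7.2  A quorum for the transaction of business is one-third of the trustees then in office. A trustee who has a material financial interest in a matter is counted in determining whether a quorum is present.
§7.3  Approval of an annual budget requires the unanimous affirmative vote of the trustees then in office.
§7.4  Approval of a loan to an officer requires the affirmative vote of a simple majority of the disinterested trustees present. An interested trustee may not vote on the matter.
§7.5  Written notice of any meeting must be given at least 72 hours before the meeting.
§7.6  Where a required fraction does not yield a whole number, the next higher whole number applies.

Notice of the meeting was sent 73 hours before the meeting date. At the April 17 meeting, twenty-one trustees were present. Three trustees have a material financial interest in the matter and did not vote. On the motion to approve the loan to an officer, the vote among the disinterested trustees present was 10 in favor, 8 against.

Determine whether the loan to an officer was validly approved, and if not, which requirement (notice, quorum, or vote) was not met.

Notice: 73 hours given; 72 required (73 ≥ 72). Satisfied.
Quorum: 21 present (interested trustees count toward quorum); quorum is 10. Satisfied.
Vote: the loan to an officer requires a majority of the disinterested trustees present (21 − 3 = 18). A majority of 18 is 10, so 10 affirmative votes are needed; 10 voted in favor. Satisfied.

Valid — all requirements satisfied.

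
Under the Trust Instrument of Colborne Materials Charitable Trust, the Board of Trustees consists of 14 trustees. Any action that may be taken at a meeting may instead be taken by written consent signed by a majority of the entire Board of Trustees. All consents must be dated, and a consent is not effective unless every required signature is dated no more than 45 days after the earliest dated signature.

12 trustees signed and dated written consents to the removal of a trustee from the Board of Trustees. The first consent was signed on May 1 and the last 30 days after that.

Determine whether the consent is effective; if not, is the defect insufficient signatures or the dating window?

Signatures required: a majority of 14 — a majority of 14 is 8, so 8 needed; 12 signed. Sufficient.
Dating window: the latest signature is 30 days after the earliest; the limit is 45 days. Within the window.

Effective — both the signature and dating-window requirements are satisfied.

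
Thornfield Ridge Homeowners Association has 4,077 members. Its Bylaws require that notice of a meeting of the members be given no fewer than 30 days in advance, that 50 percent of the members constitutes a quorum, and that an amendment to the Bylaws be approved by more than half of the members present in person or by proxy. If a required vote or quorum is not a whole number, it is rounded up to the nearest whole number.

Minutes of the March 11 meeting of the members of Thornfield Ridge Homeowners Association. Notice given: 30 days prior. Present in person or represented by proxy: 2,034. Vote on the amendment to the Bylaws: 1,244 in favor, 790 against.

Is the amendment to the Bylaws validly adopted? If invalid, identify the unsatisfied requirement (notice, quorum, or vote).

Invalid — quorum requirement not satisfied.

Notice: 30 days given; 30 required. Satisfied.
Quorum: 50% of 4,077 = 2,038.50, rounded up to 2,039; 2,034 present. Not satisfied.
Vote: requires a majority of those present (2,034); a majority of 2034 is 1018, so 1,018 needed; 1,244 in favor. Satisfied.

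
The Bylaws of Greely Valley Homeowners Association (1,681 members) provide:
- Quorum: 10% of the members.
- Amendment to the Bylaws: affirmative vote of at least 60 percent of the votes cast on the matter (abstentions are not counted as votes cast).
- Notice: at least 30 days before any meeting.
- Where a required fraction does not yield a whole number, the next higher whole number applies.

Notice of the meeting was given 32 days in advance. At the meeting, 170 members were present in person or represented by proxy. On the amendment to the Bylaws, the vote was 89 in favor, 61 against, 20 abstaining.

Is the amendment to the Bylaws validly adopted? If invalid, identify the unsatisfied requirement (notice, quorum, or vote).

Invalid — vote requirement not satisfied.

Notice: 32 days given; 30 required. Satisfied.
Quorum: 10% of 1,681 = 168.10, rounded up to 169; 170 present. Satisfied.
Vote: requires three-fifths of the votes cast (170 − 20 abstaining = 150); 3/5 of 150 = 90, so 90 needed; 89 in favor. Not satisfied.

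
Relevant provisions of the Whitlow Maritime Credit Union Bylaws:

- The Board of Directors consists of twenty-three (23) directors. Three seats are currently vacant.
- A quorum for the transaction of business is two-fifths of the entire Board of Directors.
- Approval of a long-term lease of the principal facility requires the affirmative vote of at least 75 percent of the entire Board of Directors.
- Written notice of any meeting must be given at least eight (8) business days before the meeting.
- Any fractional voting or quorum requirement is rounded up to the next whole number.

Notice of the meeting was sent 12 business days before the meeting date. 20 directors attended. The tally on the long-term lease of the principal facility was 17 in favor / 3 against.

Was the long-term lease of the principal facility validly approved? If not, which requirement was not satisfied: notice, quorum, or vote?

Invalid — vote requirement not satisfied.

Notice: 12 business days given; 8 required (12 ≥ 8). Satisfied.
Quorum: 20 present; quorum is 10. Satisfied.
Vote: the long-term lease of the principal facility requires three-fourths of the entire Board of Directors (23). 3/4 of 23 = 17.25, rounded up to 18, so 18 affirmative votes are needed; 17 voted in favor. Not satisfied.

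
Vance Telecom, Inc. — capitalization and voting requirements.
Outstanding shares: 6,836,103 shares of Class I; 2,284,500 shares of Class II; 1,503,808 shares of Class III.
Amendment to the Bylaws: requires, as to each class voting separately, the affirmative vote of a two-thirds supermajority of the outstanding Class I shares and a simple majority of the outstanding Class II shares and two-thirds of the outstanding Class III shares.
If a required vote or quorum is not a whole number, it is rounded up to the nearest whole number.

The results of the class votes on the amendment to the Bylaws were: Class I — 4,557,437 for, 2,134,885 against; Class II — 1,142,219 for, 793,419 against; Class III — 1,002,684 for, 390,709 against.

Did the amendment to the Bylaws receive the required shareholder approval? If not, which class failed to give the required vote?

Class I: 2/3 of 6836103 = 4557402; 4,557,402 required, 4,557,437 in favor — approved.
Class II: a majority of 2284500 is 1142251; 1,142,251 required, 1,142,219 in favor — not approved.
Class III: 2/3 of 1503808 = 1002538.67, rounded up to 1002539; 1,002,539 required, 1,002,684 in favor — approved.

Not approved — the Class II shares did not give the required vote.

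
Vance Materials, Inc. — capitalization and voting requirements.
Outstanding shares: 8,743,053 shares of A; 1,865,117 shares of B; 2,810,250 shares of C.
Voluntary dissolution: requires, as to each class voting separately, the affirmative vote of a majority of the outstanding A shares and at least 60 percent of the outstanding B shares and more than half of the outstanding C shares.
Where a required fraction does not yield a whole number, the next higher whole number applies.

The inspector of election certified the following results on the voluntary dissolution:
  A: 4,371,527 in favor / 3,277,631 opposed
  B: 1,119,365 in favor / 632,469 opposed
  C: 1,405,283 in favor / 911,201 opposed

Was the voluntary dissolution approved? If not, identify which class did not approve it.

Approved — every class gave the required vote.

A: a majority of 8743053 is 4371527; 4,371,527 required, 4,371,527 in favor — approved.
B: 3/5 of 1865117 = 1119070.20, rounded up to 1119071; 1,119,071 required, 1,119,365 in favor — approved.
C: a majority of 2810250 is 1405126; 1,405,126 required, 1,405,283 in favor — approved.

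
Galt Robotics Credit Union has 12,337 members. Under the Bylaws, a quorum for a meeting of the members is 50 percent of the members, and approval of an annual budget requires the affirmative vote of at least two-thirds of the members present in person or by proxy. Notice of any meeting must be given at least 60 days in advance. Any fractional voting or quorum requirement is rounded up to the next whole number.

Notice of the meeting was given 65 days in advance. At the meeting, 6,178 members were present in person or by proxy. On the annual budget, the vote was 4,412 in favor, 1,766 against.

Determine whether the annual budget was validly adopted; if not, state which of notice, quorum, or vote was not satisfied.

Notice: 65 days given; 60 required. Satisfied.
Quorum: 50% of 12,337 = 6,168.50, rounded up to 6,169; 6,178 present. Satisfied.
Vote: requires two-thirds of those present (6,178); 2/3 of 6178 = 4118.67, rounded up to 4119, so 4,119 needed; 4,412 in favor. Satisfied.

Valid — all requirements satisfied.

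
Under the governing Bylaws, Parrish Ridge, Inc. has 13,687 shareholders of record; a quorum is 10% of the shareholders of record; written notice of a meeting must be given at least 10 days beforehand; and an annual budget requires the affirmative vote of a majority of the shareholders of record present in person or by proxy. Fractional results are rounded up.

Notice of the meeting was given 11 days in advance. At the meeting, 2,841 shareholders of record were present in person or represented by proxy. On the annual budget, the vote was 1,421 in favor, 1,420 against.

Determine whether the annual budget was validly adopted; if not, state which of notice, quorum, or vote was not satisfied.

Notice: 11 days given; 10 required. Satisfied.
Quorum: 10% of 13,687 = 1,368.70, rounded up to 1,369; 2,841 present. Satisfied.
Vote: requires a majority of those present (2,841); a majority of 2841 is 1421, so 1,421 needed; 1,421 in favor. Satisfied.

Valid — all requirements satisfied.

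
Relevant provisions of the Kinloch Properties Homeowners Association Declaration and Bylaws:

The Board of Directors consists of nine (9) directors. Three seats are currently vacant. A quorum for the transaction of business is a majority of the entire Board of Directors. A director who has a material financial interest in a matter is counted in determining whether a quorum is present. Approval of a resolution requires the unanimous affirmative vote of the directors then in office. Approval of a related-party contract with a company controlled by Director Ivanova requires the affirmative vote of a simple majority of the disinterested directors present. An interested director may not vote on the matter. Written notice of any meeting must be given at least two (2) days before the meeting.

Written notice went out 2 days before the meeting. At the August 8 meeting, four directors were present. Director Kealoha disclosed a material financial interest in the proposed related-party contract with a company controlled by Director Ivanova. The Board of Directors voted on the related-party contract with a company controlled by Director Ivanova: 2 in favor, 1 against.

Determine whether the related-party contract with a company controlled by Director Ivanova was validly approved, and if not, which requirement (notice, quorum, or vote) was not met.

Notice: 2 days given; 2 required (2 ≥ 2). Satisfied.
Quorum: 4 present (interested directors count toward quorum); quorum is 5. Not satisfied.
Vote: the related-party contract with a company controlled by Director Ivanova requires a majority of the disinterested directors present (4 − 1 = 3). A majority of 3 is 2, so 2 affirmative votes are needed; 2 voted in favor. Satisfied. (Moot — without a quorum no business can be validly transacted.)

Invalid — quorum requirement not satisfied.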